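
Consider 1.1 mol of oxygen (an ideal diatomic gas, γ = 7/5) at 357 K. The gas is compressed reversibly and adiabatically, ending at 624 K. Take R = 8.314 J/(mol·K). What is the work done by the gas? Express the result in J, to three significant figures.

Adiabatic ⇒ Q = 0, so W_by = −ΔU = nCᵥ(T₁ − T₂).
Cᵥ = 5R/2 = 20.79 J/(mol·K).
W = (1.1)(20.79)(357 − 624) = -6105 J.

W ≈ -6100 J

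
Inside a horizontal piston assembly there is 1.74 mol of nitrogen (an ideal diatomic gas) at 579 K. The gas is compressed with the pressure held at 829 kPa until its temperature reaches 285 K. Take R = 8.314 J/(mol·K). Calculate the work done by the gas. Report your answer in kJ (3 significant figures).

W ≈ -4.25 kJ

Isobaric: W = P ΔV = nR ΔT.
W = (1.74)(8.314)(285 − 579) = -4253 J.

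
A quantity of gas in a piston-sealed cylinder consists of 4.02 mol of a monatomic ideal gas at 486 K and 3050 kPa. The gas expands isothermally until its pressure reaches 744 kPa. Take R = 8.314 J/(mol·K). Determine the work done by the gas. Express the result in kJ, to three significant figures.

Isothermal process: W = nRT ln(V₂/V₁) = nRT ln(P₁/P₂).
W = (4.02)(8.314)(486) × ln(3050/744)
  = 16243 × ln(4.099) = 16243 × 1.411
W_by_gas = 22917 J.

W ≈ 22.9 kJ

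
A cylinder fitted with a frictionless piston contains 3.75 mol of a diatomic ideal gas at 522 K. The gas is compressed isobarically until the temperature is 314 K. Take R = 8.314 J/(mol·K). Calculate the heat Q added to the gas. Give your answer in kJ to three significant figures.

Isobaric: W = nRΔT = (3.75)(8.314)(-208) = -6485 J.
ΔU = nCᵥΔT with Cᵥ = 5R/2: ΔU = (3.75)(20.79)(-208) = -16212 J.
Q = ΔU + W = -16212 − 6485 = -22697 J.

Q ≈ -22.7 kJ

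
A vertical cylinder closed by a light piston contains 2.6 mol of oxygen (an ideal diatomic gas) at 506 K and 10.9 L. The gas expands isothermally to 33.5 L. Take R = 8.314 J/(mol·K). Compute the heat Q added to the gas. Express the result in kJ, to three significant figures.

Isothermal ⇒ ΔU = 0, so Q = W = nRT ln(V₂/V₁).
Q = (2.6)(8.314)(506) ln(33.5/10.9) = 10938 × 1.123 = 12281 J.

Q ≈ 12.3 kJ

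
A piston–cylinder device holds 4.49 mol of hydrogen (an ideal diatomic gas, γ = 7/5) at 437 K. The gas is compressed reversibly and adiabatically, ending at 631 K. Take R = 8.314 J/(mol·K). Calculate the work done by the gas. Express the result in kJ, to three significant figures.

W ≈ -18.1 kJ

Adiabatic ⇒ Q = 0, so W_by = −ΔU = nCᵥ(T₁ − T₂).
Cᵥ = 5R/2 = 20.79 J/(mol·K).
W = (4.49)(20.79)(437 − 631) = -18105 J.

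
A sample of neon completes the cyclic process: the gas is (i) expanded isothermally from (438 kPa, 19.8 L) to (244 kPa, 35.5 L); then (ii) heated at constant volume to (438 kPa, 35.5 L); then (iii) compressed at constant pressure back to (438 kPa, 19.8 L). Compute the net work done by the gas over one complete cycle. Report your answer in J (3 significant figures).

W_net ≈ -1810 J

Leg (i): W = PᵢVᵢ ln(V_f/Vᵢ) = (8672) ln(35.5/19.8) = 5063 J.
Leg (ii): W = 0.
Leg (iii): W = PΔV = (438)(19.8 − 35.5) = -6877 J.
W_net = 5063 − 6877 = -1813 J.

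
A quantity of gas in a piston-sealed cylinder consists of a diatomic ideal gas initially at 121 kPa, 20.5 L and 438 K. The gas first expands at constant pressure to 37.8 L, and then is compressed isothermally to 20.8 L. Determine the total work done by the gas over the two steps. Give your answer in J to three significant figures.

W_total ≈ -639 J

Step 1 (isobaric): W = PΔV = (121 kPa)(37.8 − 20.5 L) = 2093 J.
After step 1: P = 121 kPa, V = 37.8 L, T = 807.6 K.
Step 2 (isothermal): W = P₁V₁ ln(V₂/V₁) = (4574) ln(20.8/37.8) = -2732 J.
W_total = 2093 − 2732 = -638.9 J.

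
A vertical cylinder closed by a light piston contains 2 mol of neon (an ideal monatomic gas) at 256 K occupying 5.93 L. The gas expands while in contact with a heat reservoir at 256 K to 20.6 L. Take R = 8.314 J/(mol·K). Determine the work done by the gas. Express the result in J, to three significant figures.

Isothermal: W = nRT ln(V₂/V₁).
W = (2)(8.314)(256) × ln(20.6/5.93)
  = 4257 × 1.245
W_by_gas = 5301 J.

W ≈ 5300 J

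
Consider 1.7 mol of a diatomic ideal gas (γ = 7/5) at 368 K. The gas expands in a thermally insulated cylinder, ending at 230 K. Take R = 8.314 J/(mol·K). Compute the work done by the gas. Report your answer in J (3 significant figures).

W ≈ 4880 J

Adiabatic ⇒ Q = 0, so W_by = −ΔU = nCᵥ(T₁ − T₂).
Cᵥ = 5R/2 = 20.79 J/(mol·K).
W = (1.7)(20.79)(368 − 230) = 4876 J.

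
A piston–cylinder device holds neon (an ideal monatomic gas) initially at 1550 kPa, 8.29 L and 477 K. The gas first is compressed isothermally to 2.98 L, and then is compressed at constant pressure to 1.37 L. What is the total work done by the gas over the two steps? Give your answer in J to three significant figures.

W_total ≈ -20100 J

Step 1 (isothermal): W = P₁V₁ ln(V₂/V₁) = (12849) ln(2.98/8.29) = -13147 J.
After step 1: P = 4312 kPa, V = 2.98 L, T = 477 K.
Step 2 (isobaric): W = PΔV = (4312 kPa)(1.37 − 2.98 L) = -6942 J.
W_total = -13147 − 6942 = -20089 J.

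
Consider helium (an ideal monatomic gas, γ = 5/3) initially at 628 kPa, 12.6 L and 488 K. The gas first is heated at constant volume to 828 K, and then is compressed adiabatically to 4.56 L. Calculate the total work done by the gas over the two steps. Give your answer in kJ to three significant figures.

Step 1 (isochoric): W = 0 (constant volume).
After step 1: P = 1066 kPa (V unchanged).
Step 2 (adiabatic): W = (P₁V₁ − P₂V₂)/(γ−1) = (13426 − 26437)/0.667 = -19517 J.
W_total = 0 − 19517 = -19517 J.

W_total ≈ -19.5 kJ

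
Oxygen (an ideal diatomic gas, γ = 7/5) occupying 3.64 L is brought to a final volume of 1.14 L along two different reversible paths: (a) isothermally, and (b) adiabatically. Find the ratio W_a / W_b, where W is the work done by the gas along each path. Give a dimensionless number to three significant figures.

W_a / W_b ≈ 0.786

Path (a) isothermal: W = P₁V₁ ln(V₂/V₁) → W_a/(P₁V₁) = -1.161.
Path (b) adiabatic: W = P₁V₁(1 − (V₁/V₂)^(γ−1))/(γ−1) → W_b/(P₁V₁) = -1.478.
W_a / W_b = -1.161 / -1.478 = 0.7857.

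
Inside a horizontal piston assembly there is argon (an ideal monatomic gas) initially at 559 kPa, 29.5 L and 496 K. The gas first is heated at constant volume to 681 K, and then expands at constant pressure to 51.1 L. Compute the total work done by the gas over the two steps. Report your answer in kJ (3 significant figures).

W_total ≈ 16.6 kJ

Step 1 (isochoric): W = 0 (constant volume).
After step 1: P = 767.5 kPa (V unchanged).
Step 2 (isobaric): W = PΔV = (767.5 kPa)(51.1 − 29.5 L) = 16578 J.
W_total = 0 + 16578 = 16578 J.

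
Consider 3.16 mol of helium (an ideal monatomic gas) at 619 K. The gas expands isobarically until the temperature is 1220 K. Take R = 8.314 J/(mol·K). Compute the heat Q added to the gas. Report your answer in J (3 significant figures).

Isobaric: W = nRΔT = (3.16)(8.314)(601) = 15790 J.
ΔU = nCᵥΔT with Cᵥ = 3R/2: ΔU = (3.16)(12.47)(601) = 23684 J.
Q = ΔU + W = 23684 + 15790 = 39474 J.

Q ≈ 39500 J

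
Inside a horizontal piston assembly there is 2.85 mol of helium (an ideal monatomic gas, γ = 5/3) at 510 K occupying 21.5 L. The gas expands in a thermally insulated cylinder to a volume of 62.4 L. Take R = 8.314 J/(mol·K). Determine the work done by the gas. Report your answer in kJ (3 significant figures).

W ≈ 9.22 kJ

Adiabatic: TV^(γ−1) = const with γ = 5/3.
T₂ = T₁ (V₁/V₂)^(γ−1) = 510 × (21.5/62.4)^0.667 = 510 × 0.4915 = 250.7 K.
W_by = nCᵥ(T₁ − T₂) = (2.85)(12.47)(510 − 250.7) = 9218 J.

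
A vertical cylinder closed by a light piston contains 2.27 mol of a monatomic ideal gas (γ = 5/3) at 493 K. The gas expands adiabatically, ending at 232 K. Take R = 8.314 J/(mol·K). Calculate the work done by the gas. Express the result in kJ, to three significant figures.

Adiabatic ⇒ Q = 0, so W_by = −ΔU = nCᵥ(T₁ − T₂).
Cᵥ = 3R/2 = 12.47 J/(mol·K).
W = (2.27)(12.47)(493 − 232) = 7389 J.

W ≈ 7.39 kJ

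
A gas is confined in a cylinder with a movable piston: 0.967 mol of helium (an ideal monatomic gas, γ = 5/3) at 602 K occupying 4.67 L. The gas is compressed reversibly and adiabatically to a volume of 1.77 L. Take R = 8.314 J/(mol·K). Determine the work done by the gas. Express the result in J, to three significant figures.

Adiabatic: TV^(γ−1) = const with γ = 5/3.
T₂ = T₁ (V₁/V₂)^(γ−1) = 602 × (4.67/1.77)^0.667 = 602 × 1.909 = 1149 K.
W_by = nCᵥ(T₁ − T₂) = (0.967)(12.47)(602 − 1149) = -6602 J.

W ≈ -6600 J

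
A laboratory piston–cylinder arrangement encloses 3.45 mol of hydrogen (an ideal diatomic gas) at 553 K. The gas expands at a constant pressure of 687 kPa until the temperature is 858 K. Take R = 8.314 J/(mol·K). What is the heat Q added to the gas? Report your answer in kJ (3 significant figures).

Q ≈ 30.6 kJ

Isobaric: W = nRΔT = (3.45)(8.314)(305) = 8748 J.
ΔU = nCᵥΔT with Cᵥ = 5R/2: ΔU = (3.45)(20.79)(305) = 21871 J.
Q = ΔU + W = 21871 + 8748 = 30619 J.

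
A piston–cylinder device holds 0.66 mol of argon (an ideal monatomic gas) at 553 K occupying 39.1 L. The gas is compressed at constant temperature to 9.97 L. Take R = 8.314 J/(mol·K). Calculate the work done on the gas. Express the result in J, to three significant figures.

W ≈ 4150 J

Isothermal: W = nRT ln(V₂/V₁).
W = (0.66)(8.314)(553) × ln(9.97/39.1)
  = 3034 × -1.367
W_by_gas = -4147 J; work on gas = −W_by = 4147 J.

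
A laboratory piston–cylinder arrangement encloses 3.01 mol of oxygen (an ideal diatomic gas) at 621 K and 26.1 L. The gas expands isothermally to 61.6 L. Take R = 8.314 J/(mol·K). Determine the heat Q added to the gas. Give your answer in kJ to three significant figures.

Q ≈ 13.3 kJ

Isothermal ⇒ ΔU = 0, so Q = W = nRT ln(V₂/V₁).
Q = (3.01)(8.314)(621) ln(61.6/26.1) = 15541 × 0.8587 = 13345 J.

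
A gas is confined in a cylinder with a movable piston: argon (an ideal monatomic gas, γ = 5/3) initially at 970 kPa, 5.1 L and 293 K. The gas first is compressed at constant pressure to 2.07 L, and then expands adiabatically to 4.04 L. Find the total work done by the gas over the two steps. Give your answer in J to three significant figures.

Step 1 (isobaric): W = PΔV = (970 kPa)(2.07 − 5.1 L) = -2939 J.
After step 1: P = 970 kPa, V = 2.07 L, T = 118.9 K.
Step 2 (adiabatic): W = (P₁V₁ − P₂V₂)/(γ−1) = (2008 − 1286)/0.667 = 1083 J.
W_total = -2939 + 1083 = -1856 J.

W_total ≈ -1860 J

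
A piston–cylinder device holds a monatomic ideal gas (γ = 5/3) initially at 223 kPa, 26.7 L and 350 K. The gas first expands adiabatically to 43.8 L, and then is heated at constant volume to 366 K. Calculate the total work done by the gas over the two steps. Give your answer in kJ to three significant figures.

W_total ≈ 2.51 kJ

Step 1 (adiabatic): W = (P₁V₁ − P₂V₂)/(γ−1) = (5954 − 4281)/0.667 = 2510 J.
Step 2 (isochoric): W = 0 (constant volume).
W_total = 2510 + 0 = 2510 J.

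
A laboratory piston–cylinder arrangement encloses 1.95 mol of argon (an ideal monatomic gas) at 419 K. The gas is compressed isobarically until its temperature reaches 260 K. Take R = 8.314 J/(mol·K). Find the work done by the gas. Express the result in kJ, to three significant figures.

Isobaric: W = P ΔV = nR ΔT.
W = (1.95)(8.314)(260 − 419) = -2578 J.

W ≈ -2.58 kJ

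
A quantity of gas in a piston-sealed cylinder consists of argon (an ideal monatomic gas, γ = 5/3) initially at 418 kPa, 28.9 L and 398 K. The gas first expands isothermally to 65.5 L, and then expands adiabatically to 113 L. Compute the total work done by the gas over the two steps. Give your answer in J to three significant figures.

Step 1 (isothermal): W = P₁V₁ ln(V₂/V₁) = (12080) ln(65.5/28.9) = 9884 J.
After step 1: P = 184.4 kPa, V = 65.5 L, T = 398 K.
Step 2 (adiabatic): W = (P₁V₁ − P₂V₂)/(γ−1) = (12080 − 8398)/0.667 = 5523 J.
W_total = 9884 + 5523 = 15407 J.

W_total ≈ 15400 J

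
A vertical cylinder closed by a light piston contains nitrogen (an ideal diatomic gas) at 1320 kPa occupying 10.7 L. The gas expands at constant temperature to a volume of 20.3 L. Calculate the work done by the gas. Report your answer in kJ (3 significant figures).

Isothermal: W = nRT ln(V₂/V₁) = P₁V₁ ln(V₂/V₁).
P₁V₁ = (1320 kPa)(10.7 L) = 14124 J.
W = 14124 × ln(20.3/10.7) = 14124 × 0.6404
W_by_gas = 9045 J.

W ≈ 9.04 kJ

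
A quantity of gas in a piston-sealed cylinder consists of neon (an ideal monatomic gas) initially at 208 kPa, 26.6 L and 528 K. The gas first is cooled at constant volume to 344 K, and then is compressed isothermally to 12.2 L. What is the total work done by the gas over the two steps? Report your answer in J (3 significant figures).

Step 1 (isochoric): W = 0 (constant volume).
After step 1: P = 135.5 kPa (V unchanged).
Step 2 (isothermal): W = P₁V₁ ln(V₂/V₁) = (3605) ln(12.2/26.6) = -2810 J.
W_total = 0 − 2810 = -2810 J.

W_total ≈ -2810 J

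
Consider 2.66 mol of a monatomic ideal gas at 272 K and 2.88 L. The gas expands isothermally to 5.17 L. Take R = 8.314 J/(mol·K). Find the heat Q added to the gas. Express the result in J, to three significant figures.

Isothermal ⇒ ΔU = 0, so Q = W = nRT ln(V₂/V₁).
Q = (2.66)(8.314)(272) ln(5.17/2.88) = 6015 × 0.5851 = 3519 J.

Q ≈ 3520 J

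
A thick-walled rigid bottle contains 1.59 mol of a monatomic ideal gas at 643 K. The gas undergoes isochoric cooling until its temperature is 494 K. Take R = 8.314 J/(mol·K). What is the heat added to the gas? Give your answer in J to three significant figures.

Q ≈ -2950 J

Constant volume ⇒ W = 0, so Q = ΔU = nCᵥΔT with Cᵥ = 3R/2 = 12.47 J/(mol·K).
ΔU = (1.59)(12.47)(494 − 643) = -2955 J.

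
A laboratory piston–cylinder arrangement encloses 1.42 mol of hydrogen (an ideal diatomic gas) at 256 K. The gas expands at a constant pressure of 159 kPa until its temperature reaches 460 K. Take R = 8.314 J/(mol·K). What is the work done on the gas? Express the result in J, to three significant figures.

Isobaric: W = P ΔV = nR ΔT.
W = (1.42)(8.314)(460 − 256) = 2408 J.
Work on gas = −W_by = -2408 J.

W ≈ -2410 J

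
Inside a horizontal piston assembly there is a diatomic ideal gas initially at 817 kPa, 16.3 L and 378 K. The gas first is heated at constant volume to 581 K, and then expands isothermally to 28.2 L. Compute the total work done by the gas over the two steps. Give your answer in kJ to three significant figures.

W_total ≈ 11.2 kJ

Step 1 (isochoric): W = 0 (constant volume).
After step 1: P = 1256 kPa (V unchanged).
Step 2 (isothermal): W = P₁V₁ ln(V₂/V₁) = (20469) ln(28.2/16.3) = 11220 J.
W_total = 0 + 11220 = 11220 J.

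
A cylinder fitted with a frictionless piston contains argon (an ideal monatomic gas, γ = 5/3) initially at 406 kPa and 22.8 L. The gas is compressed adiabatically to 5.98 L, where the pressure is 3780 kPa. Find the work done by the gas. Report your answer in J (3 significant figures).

Adiabatic: W = (P₁V₁ − P₂V₂)/(γ − 1) with γ = 5/3.
P₁V₁ = 9257 J, P₂V₂ = 22604 J.
W = (9257 − 22604) / 0.6667 = -20021 J.

W ≈ -20000 J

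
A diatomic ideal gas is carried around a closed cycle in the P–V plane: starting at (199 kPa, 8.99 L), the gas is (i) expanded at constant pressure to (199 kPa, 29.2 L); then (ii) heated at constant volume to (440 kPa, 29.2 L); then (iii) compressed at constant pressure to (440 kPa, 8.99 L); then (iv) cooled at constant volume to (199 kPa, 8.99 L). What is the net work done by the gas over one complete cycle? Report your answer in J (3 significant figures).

W_net ≈ -4870 J

Constant-volume legs do no work.
W(i) = (199)(29.2 − 8.99) = 4022 J; W(iii) = (440)(8.99 − 29.2) = -8892 J.
W_net = 4022 − 8892 = -4871 J (the counter-clockwise enclosed area).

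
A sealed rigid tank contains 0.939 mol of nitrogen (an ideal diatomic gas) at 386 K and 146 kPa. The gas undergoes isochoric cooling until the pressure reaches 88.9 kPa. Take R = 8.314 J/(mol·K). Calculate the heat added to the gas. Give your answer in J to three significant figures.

Q ≈ -2950 J

Constant volume ⇒ W = 0, so Q = ΔU = nCᵥΔT with Cᵥ = 5R/2 = 20.79 J/(mol·K).
At constant V, T₂/T₁ = P₂/P₁ ⇒ ΔT = T₁(P₂/P₁ − 1) = 386·(88.9/146 − 1) = -151 K.
ΔU = (0.939)(20.79)(-151) = -2946 J.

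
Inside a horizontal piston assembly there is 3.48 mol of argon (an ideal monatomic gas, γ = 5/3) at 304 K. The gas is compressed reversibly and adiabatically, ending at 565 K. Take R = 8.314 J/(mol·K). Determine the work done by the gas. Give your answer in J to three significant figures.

Adiabatic ⇒ Q = 0, so W_by = −ΔU = nCᵥ(T₁ − T₂).
Cᵥ = 3R/2 = 12.47 J/(mol·K).
W = (3.48)(12.47)(304 − 565) = -11327 J.

W ≈ -11300 J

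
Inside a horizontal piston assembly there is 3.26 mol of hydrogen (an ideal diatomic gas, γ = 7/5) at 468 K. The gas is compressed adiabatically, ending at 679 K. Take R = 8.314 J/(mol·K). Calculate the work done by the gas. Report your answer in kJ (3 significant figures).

W ≈ -14.3 kJ

Adiabatic ⇒ Q = 0, so W_by = −ΔU = nCᵥ(T₁ − T₂).
Cᵥ = 5R/2 = 20.79 J/(mol·K).
W = (3.26)(20.79)(468 − 679) = -14297 J.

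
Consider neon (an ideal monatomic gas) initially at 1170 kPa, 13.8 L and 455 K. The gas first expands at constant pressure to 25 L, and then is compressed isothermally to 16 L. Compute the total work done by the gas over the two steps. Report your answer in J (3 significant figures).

W_total ≈ 50.1 J

Step 1 (isobaric): W = PΔV = (1170 kPa)(25 − 13.8 L) = 13104 J.
After step 1: P = 1170 kPa, V = 25 L, T = 824.3 K.
Step 2 (isothermal): W = P₁V₁ ln(V₂/V₁) = (29250) ln(16/25) = -13054 J.
W_total = 13104 − 13054 = 50.1 J.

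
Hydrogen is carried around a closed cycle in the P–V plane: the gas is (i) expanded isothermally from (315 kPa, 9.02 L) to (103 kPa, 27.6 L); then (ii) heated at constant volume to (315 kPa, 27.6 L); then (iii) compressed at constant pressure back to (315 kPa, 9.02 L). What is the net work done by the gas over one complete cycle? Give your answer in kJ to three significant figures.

Leg (i): W = PᵢVᵢ ln(V_f/Vᵢ) = (2841) ln(27.6/9.02) = 3178 J.
Leg (ii): W = 0.
Leg (iii): W = PΔV = (315)(9.02 − 27.6) = -5853 J.
W_net = 3178 − 5853 = -2675 J.

W_net ≈ -2.68 kJ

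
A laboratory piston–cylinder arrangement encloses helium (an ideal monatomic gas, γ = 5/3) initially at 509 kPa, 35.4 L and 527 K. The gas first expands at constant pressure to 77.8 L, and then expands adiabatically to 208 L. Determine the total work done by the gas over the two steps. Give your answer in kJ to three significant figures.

Step 1 (isobaric): W = PΔV = (509 kPa)(77.8 − 35.4 L) = 21582 J.
After step 1: P = 509 kPa, V = 77.8 L, T = 1158 K.
Step 2 (adiabatic): W = (P₁V₁ − P₂V₂)/(γ−1) = (39600 − 20558)/0.667 = 28564 J.
W_total = 21582 + 28564 = 50145 J.

W_total ≈ 50.1 kJ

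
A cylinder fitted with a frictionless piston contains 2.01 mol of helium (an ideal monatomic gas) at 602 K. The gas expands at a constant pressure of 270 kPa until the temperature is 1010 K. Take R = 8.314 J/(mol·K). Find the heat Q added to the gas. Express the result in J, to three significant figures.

Q ≈ 17000 J

Isobaric: W = nRΔT = (2.01)(8.314)(408) = 6818 J.
ΔU = nCᵥΔT with Cᵥ = 3R/2: ΔU = (2.01)(12.47)(408) = 10227 J.
Q = ΔU + W = 10227 + 6818 = 17045 J.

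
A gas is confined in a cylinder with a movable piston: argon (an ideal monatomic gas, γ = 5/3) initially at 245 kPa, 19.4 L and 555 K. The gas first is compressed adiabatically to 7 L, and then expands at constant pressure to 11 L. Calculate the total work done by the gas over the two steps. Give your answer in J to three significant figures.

Step 1 (adiabatic): W = (P₁V₁ − P₂V₂)/(γ−1) = (4753 − 9378)/0.667 = -6937 J.
After step 1: P = 1340 kPa, V = 7 L, T = 1095 K.
Step 2 (isobaric): W = PΔV = (1340 kPa)(11 − 7 L) = 5359 J.
W_total = -6937 + 5359 = -1579 J.

W_total ≈ -1580 J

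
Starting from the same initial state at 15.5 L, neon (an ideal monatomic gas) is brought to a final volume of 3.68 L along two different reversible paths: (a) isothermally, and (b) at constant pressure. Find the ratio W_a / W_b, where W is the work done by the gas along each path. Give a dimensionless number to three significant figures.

W_a / W_b ≈ 1.89

Path (a) isothermal: W = P₁V₁ ln(V₂/V₁) → W_a/(P₁V₁) = -1.438.
Path (b) isobaric: W = P₁(V₂ − V₁) → W_b/(P₁V₁) = -0.7626.
W_a / W_b = -1.438 / -0.7626 = 1.886.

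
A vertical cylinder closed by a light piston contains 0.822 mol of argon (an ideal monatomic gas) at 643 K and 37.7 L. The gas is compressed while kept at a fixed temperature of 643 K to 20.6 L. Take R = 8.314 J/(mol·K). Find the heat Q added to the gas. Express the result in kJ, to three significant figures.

Q ≈ -2.66 kJ

Isothermal ⇒ ΔU = 0, so Q = W = nRT ln(V₂/V₁).
Q = (0.822)(8.314)(643) ln(20.6/37.7) = 4394 × -0.6044 = -2656 J.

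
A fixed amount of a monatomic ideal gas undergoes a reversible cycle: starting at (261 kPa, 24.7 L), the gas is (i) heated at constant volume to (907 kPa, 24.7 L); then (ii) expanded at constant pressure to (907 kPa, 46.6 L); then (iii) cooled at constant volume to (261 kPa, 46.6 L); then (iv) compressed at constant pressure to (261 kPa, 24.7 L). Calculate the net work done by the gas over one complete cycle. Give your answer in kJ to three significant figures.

Constant-volume legs do no work.
W(ii) = (907)(46.6 − 24.7) = 19863 J; W(iv) = (261)(24.7 − 46.6) = -5716 J.
W_net = 19863 − 5716 = 14147 J (the clockwise enclosed area).

W_net ≈ 14.1 kJ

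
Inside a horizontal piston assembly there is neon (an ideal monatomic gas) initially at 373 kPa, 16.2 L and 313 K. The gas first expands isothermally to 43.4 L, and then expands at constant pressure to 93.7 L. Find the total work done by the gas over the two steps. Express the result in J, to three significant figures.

Step 1 (isothermal): W = P₁V₁ ln(V₂/V₁) = (6043) ln(43.4/16.2) = 5955 J.
After step 1: P = 139.2 kPa, V = 43.4 L, T = 313 K.
Step 2 (isobaric): W = PΔV = (139.2 kPa)(93.7 − 43.4 L) = 7003 J.
W_total = 5955 + 7003 = 12958 J.

W_total ≈ 13000 J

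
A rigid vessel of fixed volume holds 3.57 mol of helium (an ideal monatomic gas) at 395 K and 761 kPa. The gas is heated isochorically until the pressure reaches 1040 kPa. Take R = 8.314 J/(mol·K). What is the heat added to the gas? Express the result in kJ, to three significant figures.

Q ≈ 6.45 kJ

Constant volume ⇒ W = 0, so Q = ΔU = nCᵥΔT with Cᵥ = 3R/2 = 12.47 J/(mol·K).
At constant V, T₂/T₁ = P₂/P₁ ⇒ ΔT = T₁(P₂/P₁ − 1) = 395·(1040/761 − 1) = 144.8 K.
ΔU = (3.57)(12.47)(144.8) = 6447 J.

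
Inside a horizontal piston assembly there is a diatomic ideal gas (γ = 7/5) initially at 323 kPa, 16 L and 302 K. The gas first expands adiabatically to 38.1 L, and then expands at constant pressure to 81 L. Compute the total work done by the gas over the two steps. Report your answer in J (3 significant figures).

Step 1 (adiabatic): W = (P₁V₁ − P₂V₂)/(γ−1) = (5168 − 3653)/0.4 = 3789 J.
After step 1: P = 95.87 kPa, V = 38.1 L, T = 213.4 K.
Step 2 (isobaric): W = PΔV = (95.87 kPa)(81 − 38.1 L) = 4113 J.
W_total = 3789 + 4113 = 7901 J.

W_total ≈ 7900 J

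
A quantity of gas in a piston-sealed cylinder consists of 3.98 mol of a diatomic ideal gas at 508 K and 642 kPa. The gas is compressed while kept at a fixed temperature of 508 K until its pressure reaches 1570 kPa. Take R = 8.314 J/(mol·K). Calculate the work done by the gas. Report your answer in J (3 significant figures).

W ≈ -15000 J

Isothermal process: W = nRT ln(V₂/V₁) = nRT ln(P₁/P₂).
W = (3.98)(8.314)(508) × ln(642/1570)
  = 16810 × ln(0.4089) = 16810 × -0.8942
W_by_gas = -15032 J.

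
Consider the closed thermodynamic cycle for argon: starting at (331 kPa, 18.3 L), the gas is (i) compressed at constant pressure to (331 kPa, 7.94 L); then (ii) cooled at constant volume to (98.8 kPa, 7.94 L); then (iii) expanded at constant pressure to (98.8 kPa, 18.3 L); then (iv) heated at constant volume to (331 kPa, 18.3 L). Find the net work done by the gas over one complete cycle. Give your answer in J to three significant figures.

Constant-volume legs do no work.
W(i) = (331)(7.94 − 18.3) = -3429 J; W(iii) = (98.8)(18.3 − 7.94) = 1024 J.
W_net = -3429 + 1024 = -2406 J (the counter-clockwise enclosed area).

W_net ≈ -2410 J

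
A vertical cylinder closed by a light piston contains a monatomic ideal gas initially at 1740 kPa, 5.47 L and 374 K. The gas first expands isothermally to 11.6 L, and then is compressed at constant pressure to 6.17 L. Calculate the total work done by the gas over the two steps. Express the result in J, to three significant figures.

W_total ≈ 2700 J

Step 1 (isothermal): W = P₁V₁ ln(V₂/V₁) = (9518) ln(11.6/5.47) = 7155 J.
After step 1: P = 820.5 kPa, V = 11.6 L, T = 374 K.
Step 2 (isobaric): W = PΔV = (820.5 kPa)(6.17 − 11.6 L) = -4455 J.
W_total = 7155 − 4455 = 2699 J.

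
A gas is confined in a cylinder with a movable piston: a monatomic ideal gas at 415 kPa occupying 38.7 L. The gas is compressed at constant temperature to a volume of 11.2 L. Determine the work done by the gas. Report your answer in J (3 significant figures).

Isothermal: W = nRT ln(V₂/V₁) = P₁V₁ ln(V₂/V₁).
P₁V₁ = (415 kPa)(38.7 L) = 16061 J.
W = 16061 × ln(11.2/38.7) = 16061 × -1.24
W_by_gas = -19914 J.

W ≈ -19900 J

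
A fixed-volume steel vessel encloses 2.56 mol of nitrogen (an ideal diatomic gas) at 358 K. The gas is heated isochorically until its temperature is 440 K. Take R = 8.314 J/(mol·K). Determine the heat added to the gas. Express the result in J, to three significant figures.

Constant volume ⇒ W = 0, so Q = ΔU = nCᵥΔT with Cᵥ = 5R/2 = 20.79 J/(mol·K).
ΔU = (2.56)(20.79)(440 − 358) = 4363 J.

Q ≈ 4360 J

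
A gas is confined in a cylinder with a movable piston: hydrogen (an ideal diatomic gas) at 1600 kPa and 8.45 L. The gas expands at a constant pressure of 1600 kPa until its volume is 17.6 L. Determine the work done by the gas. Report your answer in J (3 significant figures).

W ≈ 14600 J

Isobaric: W = P ΔV.
W = (1600 kPa)(17.6 − 8.45 L) = (1600)(9.15) = 14640 J.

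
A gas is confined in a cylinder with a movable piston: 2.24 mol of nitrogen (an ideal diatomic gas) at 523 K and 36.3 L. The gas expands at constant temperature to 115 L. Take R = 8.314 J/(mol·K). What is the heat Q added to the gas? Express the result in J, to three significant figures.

Q ≈ 11200 J

Isothermal ⇒ ΔU = 0, so Q = W = nRT ln(V₂/V₁).
Q = (2.24)(8.314)(523) ln(115/36.3) = 9740 × 1.153 = 11231 J.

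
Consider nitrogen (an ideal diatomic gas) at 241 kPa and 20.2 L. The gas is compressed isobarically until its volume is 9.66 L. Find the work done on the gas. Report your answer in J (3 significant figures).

W ≈ 2540 J

Isobaric: W = P ΔV.
W = (241 kPa)(9.66 − 20.2 L) = (241)(-10.54) = -2540 J.
Work on gas = −W_by = 2540 J.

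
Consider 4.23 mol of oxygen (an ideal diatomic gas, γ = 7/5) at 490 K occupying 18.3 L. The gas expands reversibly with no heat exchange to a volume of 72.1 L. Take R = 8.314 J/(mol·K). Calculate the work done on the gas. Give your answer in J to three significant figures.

Adiabatic: TV^(γ−1) = const with γ = 7/5.
T₂ = T₁ (V₁/V₂)^(γ−1) = 490 × (18.3/72.1)^0.4 = 490 × 0.5778 = 283.1 K.
W_by = nCᵥ(T₁ − T₂) = (4.23)(20.79)(490 − 283.1) = 18187 J.
Work on gas = −W_by = -18187 J.

W ≈ -18200 J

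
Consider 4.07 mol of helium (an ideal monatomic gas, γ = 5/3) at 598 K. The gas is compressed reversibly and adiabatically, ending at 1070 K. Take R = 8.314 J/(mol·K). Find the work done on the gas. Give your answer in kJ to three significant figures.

Adiabatic ⇒ Q = 0, so W_by = −ΔU = nCᵥ(T₁ − T₂).
Cᵥ = 3R/2 = 12.47 J/(mol·K).
W = (4.07)(12.47)(598 − 1070) = -23957 J.
Work on gas = −W_by = 23957 J.

W ≈ 24.0 kJ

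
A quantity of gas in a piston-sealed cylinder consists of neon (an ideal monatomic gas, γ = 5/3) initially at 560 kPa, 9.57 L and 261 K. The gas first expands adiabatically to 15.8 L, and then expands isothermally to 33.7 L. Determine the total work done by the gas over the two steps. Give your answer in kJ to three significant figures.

W_total ≈ 5.19 kJ

Step 1 (adiabatic): W = (P₁V₁ − P₂V₂)/(γ−1) = (5359 − 3837)/0.667 = 2284 J.
After step 1: P = 242.8 kPa, V = 15.8 L, T = 186.8 K.
Step 2 (isothermal): W = P₁V₁ ln(V₂/V₁) = (3837) ln(33.7/15.8) = 2906 J.
W_total = 2284 + 2906 = 5190 J.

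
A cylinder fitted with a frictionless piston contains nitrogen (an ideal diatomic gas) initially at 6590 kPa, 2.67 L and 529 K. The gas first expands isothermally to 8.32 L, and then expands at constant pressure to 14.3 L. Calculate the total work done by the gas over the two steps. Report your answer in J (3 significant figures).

Step 1 (isothermal): W = P₁V₁ ln(V₂/V₁) = (17595) ln(8.32/2.67) = 19999 J.
After step 1: P = 2115 kPa, V = 8.32 L, T = 529 K.
Step 2 (isobaric): W = PΔV = (2115 kPa)(14.3 − 8.32 L) = 12647 J.
W_total = 19999 + 12647 = 32645 J.

W_total ≈ 32600 J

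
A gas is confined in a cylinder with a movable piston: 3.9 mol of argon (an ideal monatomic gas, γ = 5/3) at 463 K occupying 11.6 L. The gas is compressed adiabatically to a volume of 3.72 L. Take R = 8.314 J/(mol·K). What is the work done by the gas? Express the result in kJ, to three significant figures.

W ≈ -25.5 kJ

Adiabatic: TV^(γ−1) = const with γ = 5/3.
T₂ = T₁ (V₁/V₂)^(γ−1) = 463 × (11.6/3.72)^0.667 = 463 × 2.134 = 988.2 K.
W_by = nCᵥ(T₁ − T₂) = (3.9)(12.47)(463 − 988.2) = -25546 J.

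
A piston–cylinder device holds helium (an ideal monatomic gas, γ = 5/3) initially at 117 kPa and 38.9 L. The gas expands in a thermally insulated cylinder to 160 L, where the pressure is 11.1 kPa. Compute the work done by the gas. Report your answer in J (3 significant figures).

Adiabatic: W = (P₁V₁ − P₂V₂)/(γ − 1) with γ = 5/3.
P₁V₁ = 4551 J, P₂V₂ = 1776 J.
W = (4551 − 1776) / 0.6667 = 4163 J.

W ≈ 4160 J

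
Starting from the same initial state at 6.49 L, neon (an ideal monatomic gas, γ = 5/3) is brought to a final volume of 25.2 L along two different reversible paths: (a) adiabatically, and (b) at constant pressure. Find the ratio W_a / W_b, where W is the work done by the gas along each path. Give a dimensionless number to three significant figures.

W_a / W_b ≈ 0.310

Path (a) adiabatic: W = P₁V₁(1 − (V₁/V₂)^(γ−1))/(γ−1) → W_a/(P₁V₁) = 0.8928.
Path (b) isobaric: W = P₁(V₂ − V₁) → W_b/(P₁V₁) = 2.883.
W_a / W_b = 0.8928 / 2.883 = 0.3097.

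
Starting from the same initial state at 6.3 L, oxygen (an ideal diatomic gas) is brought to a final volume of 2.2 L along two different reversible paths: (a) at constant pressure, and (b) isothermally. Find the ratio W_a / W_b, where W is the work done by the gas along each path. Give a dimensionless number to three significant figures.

Path (a) isobaric: W = P₁(V₂ − V₁) → W_a/(P₁V₁) = -0.6508.
Path (b) isothermal: W = P₁V₁ ln(V₂/V₁) → W_b/(P₁V₁) = -1.052.
W_a / W_b = -0.6508 / -1.052 = 0.6186.

W_a / W_b ≈ 0.619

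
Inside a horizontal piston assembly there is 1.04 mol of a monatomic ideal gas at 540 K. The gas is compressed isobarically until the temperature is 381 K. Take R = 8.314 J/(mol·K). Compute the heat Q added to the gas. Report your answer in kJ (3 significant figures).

Isobaric: W = nRΔT = (1.04)(8.314)(-159) = -1375 J.
ΔU = nCᵥΔT with Cᵥ = 3R/2: ΔU = (1.04)(12.47)(-159) = -2062 J.
Q = ΔU + W = -2062 − 1375 = -3437 J.

Q ≈ -3.44 kJ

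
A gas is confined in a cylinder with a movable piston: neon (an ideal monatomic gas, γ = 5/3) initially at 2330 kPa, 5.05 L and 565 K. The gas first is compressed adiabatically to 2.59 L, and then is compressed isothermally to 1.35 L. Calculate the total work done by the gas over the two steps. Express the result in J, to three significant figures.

Step 1 (adiabatic): W = (P₁V₁ − P₂V₂)/(γ−1) = (11766 − 18364)/0.667 = -9897 J.
After step 1: P = 7090 kPa, V = 2.59 L, T = 881.8 K.
Step 2 (isothermal): W = P₁V₁ ln(V₂/V₁) = (18364) ln(1.35/2.59) = -11965 J.
W_total = -9897 − 11965 = -21862 J.

W_total ≈ -21900 J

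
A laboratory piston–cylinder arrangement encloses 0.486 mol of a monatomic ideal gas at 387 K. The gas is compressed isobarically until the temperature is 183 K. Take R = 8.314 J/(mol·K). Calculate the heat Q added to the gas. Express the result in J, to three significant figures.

Q ≈ -2060 J

Isobaric: W = nRΔT = (0.486)(8.314)(-204) = -824.3 J.
ΔU = nCᵥΔT with Cᵥ = 3R/2: ΔU = (0.486)(12.47)(-204) = -1236 J.
Q = ΔU + W = -1236 − 824.3 = -2061 J.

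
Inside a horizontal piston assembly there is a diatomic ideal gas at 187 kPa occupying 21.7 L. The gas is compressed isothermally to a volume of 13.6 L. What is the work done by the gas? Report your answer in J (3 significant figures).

W ≈ -1900 J

Isothermal: W = nRT ln(V₂/V₁) = P₁V₁ ln(V₂/V₁).
P₁V₁ = (187 kPa)(21.7 L) = 4058 J.
W = 4058 × ln(13.6/21.7) = 4058 × -0.4672
W_by_gas = -1896 J.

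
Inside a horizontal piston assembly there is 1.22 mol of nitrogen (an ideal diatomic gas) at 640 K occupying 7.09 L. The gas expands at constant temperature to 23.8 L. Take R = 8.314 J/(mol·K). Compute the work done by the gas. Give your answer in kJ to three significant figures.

Isothermal: W = nRT ln(V₂/V₁).
W = (1.22)(8.314)(640) × ln(23.8/7.09)
  = 6492 × 1.211
W_by_gas = 7861 J.

W ≈ 7.86 kJ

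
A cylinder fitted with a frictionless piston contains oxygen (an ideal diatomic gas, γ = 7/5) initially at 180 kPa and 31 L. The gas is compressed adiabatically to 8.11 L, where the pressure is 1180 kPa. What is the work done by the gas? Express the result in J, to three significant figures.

W ≈ -9970 J

Adiabatic: W = (P₁V₁ − P₂V₂)/(γ − 1) with γ = 7/5.
P₁V₁ = 5580 J, P₂V₂ = 9570 J.
W = (5580 − 9570) / 0.4 = -9974 J.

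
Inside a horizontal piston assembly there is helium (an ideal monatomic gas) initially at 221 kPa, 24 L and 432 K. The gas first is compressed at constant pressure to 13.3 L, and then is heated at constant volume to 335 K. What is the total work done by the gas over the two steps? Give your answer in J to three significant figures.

Step 1 (isobaric): W = PΔV = (221 kPa)(13.3 − 24 L) = -2365 J.
Step 2 (isochoric): W = 0 (constant volume).
W_total = -2365 + 0 = -2365 J.

W_total ≈ -2360 J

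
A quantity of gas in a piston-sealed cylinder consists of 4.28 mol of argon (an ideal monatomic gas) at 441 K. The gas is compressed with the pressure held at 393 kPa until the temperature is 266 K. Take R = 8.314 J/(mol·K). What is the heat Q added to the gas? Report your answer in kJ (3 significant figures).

Q ≈ -15.6 kJ

Isobaric: W = nRΔT = (4.28)(8.314)(-175) = -6227 J.
ΔU = nCᵥΔT with Cᵥ = 3R/2: ΔU = (4.28)(12.47)(-175) = -9341 J.
Q = ΔU + W = -9341 − 6227 = -15568 J.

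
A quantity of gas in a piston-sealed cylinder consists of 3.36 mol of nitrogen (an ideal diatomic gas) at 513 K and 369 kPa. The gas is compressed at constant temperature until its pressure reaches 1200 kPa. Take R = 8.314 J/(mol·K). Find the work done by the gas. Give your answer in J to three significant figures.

W ≈ -16900 J

Isothermal process: W = nRT ln(V₂/V₁) = nRT ln(P₁/P₂).
W = (3.36)(8.314)(513) × ln(369/1200)
  = 14331 × ln(0.3075) = 14331 × -1.179
W_by_gas = -16900 J.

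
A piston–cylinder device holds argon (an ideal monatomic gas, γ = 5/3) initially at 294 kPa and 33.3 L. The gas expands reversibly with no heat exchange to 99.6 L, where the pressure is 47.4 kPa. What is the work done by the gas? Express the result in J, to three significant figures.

Adiabatic: W = (P₁V₁ − P₂V₂)/(γ − 1) with γ = 5/3.
P₁V₁ = 9790 J, P₂V₂ = 4721 J.
W = (9790 − 4721) / 0.6667 = 7604 J.

W ≈ 7600 J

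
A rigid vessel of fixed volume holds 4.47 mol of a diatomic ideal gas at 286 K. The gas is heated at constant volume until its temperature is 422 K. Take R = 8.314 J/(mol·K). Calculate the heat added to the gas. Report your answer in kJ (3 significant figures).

Constant volume ⇒ W = 0, so Q = ΔU = nCᵥΔT with Cᵥ = 5R/2 = 20.79 J/(mol·K).
ΔU = (4.47)(20.79)(422 − 286) = 12636 J.

Q ≈ 12.6 kJ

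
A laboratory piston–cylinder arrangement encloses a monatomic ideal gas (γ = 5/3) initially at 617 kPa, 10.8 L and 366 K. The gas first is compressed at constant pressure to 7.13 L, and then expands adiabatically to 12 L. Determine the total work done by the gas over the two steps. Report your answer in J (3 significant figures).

W_total ≈ -329 J

Step 1 (isobaric): W = PΔV = (617 kPa)(7.13 − 10.8 L) = -2264 J.
After step 1: P = 617 kPa, V = 7.13 L, T = 241.6 K.
Step 2 (adiabatic): W = (P₁V₁ − P₂V₂)/(γ−1) = (4399 − 3109)/0.667 = 1935 J.
W_total = -2264 + 1935 = -329.4 J.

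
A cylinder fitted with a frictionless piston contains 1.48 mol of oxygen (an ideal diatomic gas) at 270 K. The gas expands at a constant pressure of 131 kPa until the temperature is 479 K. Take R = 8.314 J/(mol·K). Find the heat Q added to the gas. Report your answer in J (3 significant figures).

Isobaric: W = nRΔT = (1.48)(8.314)(209) = 2572 J.
ΔU = nCᵥΔT with Cᵥ = 5R/2: ΔU = (1.48)(20.79)(209) = 6429 J.
Q = ΔU + W = 6429 + 2572 = 9001 J.

Q ≈ 9000 J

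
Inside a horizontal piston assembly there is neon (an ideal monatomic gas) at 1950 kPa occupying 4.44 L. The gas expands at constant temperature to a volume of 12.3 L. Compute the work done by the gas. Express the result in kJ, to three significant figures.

W ≈ 8.82 kJ

Isothermal: W = nRT ln(V₂/V₁) = P₁V₁ ln(V₂/V₁).
P₁V₁ = (1950 kPa)(4.44 L) = 8658 J.
W = 8658 × ln(12.3/4.44) = 8658 × 1.019
W_by_gas = 8822 J.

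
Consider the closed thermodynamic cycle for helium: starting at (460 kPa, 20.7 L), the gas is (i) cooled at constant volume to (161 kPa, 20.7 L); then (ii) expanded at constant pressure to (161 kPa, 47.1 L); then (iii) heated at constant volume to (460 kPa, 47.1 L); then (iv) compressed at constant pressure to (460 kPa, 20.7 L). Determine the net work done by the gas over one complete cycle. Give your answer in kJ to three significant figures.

Constant-volume legs do no work.
W(ii) = (161)(47.1 − 20.7) = 4250 J; W(iv) = (460)(20.7 − 47.1) = -12144 J.
W_net = 4250 − 12144 = -7894 J (the counter-clockwise enclosed area).

W_net ≈ -7.89 kJ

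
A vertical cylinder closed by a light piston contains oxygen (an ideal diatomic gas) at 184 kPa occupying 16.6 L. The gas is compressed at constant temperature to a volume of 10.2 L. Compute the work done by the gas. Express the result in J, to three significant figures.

Isothermal: W = nRT ln(V₂/V₁) = P₁V₁ ln(V₂/V₁).
P₁V₁ = (184 kPa)(16.6 L) = 3054 J.
W = 3054 × ln(10.2/16.6) = 3054 × -0.487
W_by_gas = -1488 J.

W ≈ -1490 J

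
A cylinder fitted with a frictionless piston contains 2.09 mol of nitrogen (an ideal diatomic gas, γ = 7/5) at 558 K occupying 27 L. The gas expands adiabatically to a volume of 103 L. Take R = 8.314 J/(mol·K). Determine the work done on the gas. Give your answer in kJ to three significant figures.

Adiabatic: TV^(γ−1) = const with γ = 7/5.
T₂ = T₁ (V₁/V₂)^(γ−1) = 558 × (27/103)^0.4 = 558 × 0.5853 = 326.6 K.
W_by = nCᵥ(T₁ − T₂) = (2.09)(20.79)(558 − 326.6) = 10051 J.
Work on gas = −W_by = -10051 J.

W ≈ -10.1 kJ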